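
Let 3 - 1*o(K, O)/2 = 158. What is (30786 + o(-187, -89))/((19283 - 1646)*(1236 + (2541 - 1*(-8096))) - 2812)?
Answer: 30476/209401289 ≈ 0.00014554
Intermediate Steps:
o(K, O) = -310 (o(K, O) = 6 - 2*158 = 6 - 316 = -310)
(30786 + o(-187, -89))/((19283 - 1646)*(1236 + (2541 - 1*(-8096))) - 2812) = (30786 - 310)/((19283 - 1646)*(1236 + (2541 - 1*(-8096))) - 2812) = 30476/(17637*(1236 + (2541 + 8096)) - 2812) = 30476/(17637*(1236 + 10637) - 2812) = 30476/(17637*11873 - 2812) = 30476/(209404101 - 2812) = 30476/209401289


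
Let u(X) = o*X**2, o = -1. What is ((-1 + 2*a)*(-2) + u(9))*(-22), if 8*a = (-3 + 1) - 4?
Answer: 1672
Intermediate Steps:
u(X) = -X**2
a = -3/4 (a = ((-3 + 1) - 4)/8 = (-2 - 4)/8 = (1/8)*(-6) = -3/4 ≈ -0.75000)
((-1 + 2*a)*(-2) + u(9))*(-22) = ((-1 + 2*(-3/4))*(-2) - 1*9**2)*(-22) = ((-1 - 3/2)*(-2) - 1*81)*(-22) = (-5/2*(-2) - 81)*(-22) = (5 - 81)*(-22) = -76*(-22) = 1672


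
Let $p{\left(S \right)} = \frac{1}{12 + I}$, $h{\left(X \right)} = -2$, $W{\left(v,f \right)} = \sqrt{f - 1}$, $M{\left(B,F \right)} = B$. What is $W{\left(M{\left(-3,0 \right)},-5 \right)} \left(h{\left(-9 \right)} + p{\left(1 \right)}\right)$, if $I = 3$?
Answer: $- \frac{29 i \sqrt{6}}{15} \approx - 4.7357 i$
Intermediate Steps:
$W{\left(v,f \right)} = \sqrt{-1 + f}$
$p{\left(S \right)} = \frac{1}{15}$ ($p{\left(S \right)} = \frac{1}{12 + 3} = \frac{1}{15}$)
$W{\left(M{\left(-3,0 \right)},-5 \right)} \left(h{\left(-9 \right)} + p{\left(1 \right)}\right) = \sqrt{-1 - 5} \left(-2 + \frac{1}{15}\right) = \sqrt{-6} \left(- \frac{29}{15}\right) = i \sqrt{6} \left(- \frac{29}{15}\right) = - \frac{29 i \sqrt{6}}{15}$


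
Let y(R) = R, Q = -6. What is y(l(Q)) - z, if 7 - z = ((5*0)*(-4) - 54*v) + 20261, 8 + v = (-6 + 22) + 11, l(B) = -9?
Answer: 19219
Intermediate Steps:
v = 19 (v = -8 + ((-6 + 22) + 11) = -8 + (16 + 11) = -8 + 27 = 19)
z = -19228 (z = 7 - (((5*0)*(-4) - 54*19) + 20261) = 7 - ((0*(-4) - 1026) + 20261) = 7 - ((0 - 1026) + 20261) = 7 - (-1026 + 20261) = 7 - 1*19235 = 7 - 19235 = -19228)
y(l(Q)) - z = -9 - 1*(-19228) = -9 + 19228 = 19219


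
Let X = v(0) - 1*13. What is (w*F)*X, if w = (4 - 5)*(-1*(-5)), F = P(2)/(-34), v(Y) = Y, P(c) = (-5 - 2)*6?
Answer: 1365/17 ≈ 80.294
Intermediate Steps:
P(c) = -42 (P(c) = -7*6 = -42)
F = 21/17 (F = -42/(-34) = -42*(-1/34) = 21/17 ≈ 1.2353)
X = -13 (X = 0 - 1*13 = 0 - 13 = -13)
w = -5 (w = -1*5 = -5)
(w*F)*X = -5*21/17*(-13) = -105/17*(-13) = 1365/17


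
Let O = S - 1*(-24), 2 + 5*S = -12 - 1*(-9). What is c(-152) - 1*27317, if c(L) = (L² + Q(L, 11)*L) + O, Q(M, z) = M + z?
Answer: 17242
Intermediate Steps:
S = -1 (S = -⅖ + (-12 - 1*(-9))/5 = -⅖ + (-12 + 9)/5 = -⅖ + (⅕)*(-3) = -⅖ - ⅗ = -1)
O = 23 (O = -1 - 1*(-24) = -1 + 24 = 23)
c(L) = 23 + L² + L*(11 + L) (c(L) = (L² + (L + 11)*L) + 23 = (L² + (11 + L)*L) + 23 = (L² + L*(11 + L)) + 23 = 23 + L² + L*(11 + L))
c(-152) - 1*27317 = (23 + (-152)² - 152*(11 - 152)) - 1*27317 = (23 + 23104 - 152*(-141)) - 27317 = (23 + 23104 + 21432) - 27317 = 44559 - 27317 = 17242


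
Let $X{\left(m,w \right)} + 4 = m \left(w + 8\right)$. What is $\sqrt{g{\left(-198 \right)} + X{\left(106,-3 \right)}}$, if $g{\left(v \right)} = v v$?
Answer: $\sqrt{39730} \approx 199.32$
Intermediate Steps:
$g{\left(v \right)} = v^{2}$
$X{\left(m,w \right)} = -4 + m \left(8 + w\right)$ ($X{\left(m,w \right)} = -4 + m \left(w + 8\right) = -4 + m \left(8 + w\right)$)
$\sqrt{g{\left(-198 \right)} + X{\left(106,-3 \right)}} = \sqrt{\left(-198\right)^{2} + \left(-4 + 8 \cdot 106 + 106 \left(-3\right)\right)} = \sqrt{39204 - -526} = \sqrt{39204 + 526} = \sqrt{39730}$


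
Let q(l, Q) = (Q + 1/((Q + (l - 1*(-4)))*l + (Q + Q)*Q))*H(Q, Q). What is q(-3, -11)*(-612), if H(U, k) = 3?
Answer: 80757/4 ≈ 20189.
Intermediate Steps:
q(l, Q) = 3*Q + 3/(2*Q² + l*(4 + Q + l)) (q(l, Q) = (Q + 1/((Q + (l - 1*(-4)))*l + (Q + Q)*Q))*3 = (Q + 1/((Q + (l + 4))*l + (2*Q)*Q))*3 = (Q + 1/((Q + (4 + l))*l + 2*Q²))*3 = (Q + 1/((4 + Q + l)*l + 2*Q²))*3 = (Q + 1/(l*(4 + Q + l) + 2*Q²))*3 = (Q + 1/(2*Q² + l*(4 + Q + l)))*3 = 3*Q + 3/(2*Q² + l*(4 + Q + l)))
q(-3, -11)*(-612) = (3*(1 + 2*(-11)³ - 11*(-3)² - 3*(-11)² + 4*(-11)*(-3))/((-3)² + 2*(-11)² + 4*(-3) - 11*(-3)))*(-612) = (3*(1 + 2*(-1331) - 11*9 - 3*121 + 132)/(9 + 2*121 - 12 + 33))*(-612) = (3*(1 - 2662 - 99 - 363 + 132)/(9 + 242 - 12 + 33))*(-612) = (3*(-2991)/272)*(-612) = (3*(1/272)*(-2991))*(-612) = -8973/272*(-612) = 80757/4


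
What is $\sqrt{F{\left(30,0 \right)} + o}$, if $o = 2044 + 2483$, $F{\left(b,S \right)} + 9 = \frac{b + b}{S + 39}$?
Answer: $\frac{\sqrt{763802}}{13} \approx 67.228$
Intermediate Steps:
$F{\left(b,S \right)} = -9 + \frac{2 b}{39 + S}$ ($F{\left(b,S \right)} = -9 + \frac{b + b}{S + 39} = -9 + \frac{2 b}{39 + S}$)
$o = 4527$
$\sqrt{F{\left(30,0 \right)} + o} = \sqrt{\frac{-351 - 0 + 2 \cdot 30}{39 + 0} + 4527} = \sqrt{\frac{-351 + 0 + 60}{39} + 4527} = \sqrt{\frac{1}{39} \left(-291\right) + 4527} = \sqrt{- \frac{97}{13} + 4527} = \sqrt{\frac{58754}{13}} = \frac{\sqrt{763802}}{13}$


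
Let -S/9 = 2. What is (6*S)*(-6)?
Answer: 648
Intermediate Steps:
S = -18 (S = -9*2 = -18)
(6*S)*(-6) = (6*(-18))*(-6) = -108*(-6) = 648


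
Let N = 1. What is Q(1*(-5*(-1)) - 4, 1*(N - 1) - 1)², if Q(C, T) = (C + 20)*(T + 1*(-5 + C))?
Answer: 11025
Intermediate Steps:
Q(C, T) = (20 + C)*(-5 + C + T) (Q(C, T) = (20 + C)*(T + (-5 + C)) = (20 + C)*(-5 + C + T))
Q(1*(-5*(-1)) - 4, 1*(N - 1) - 1)² = (-100 + (1*(-5*(-1)) - 4)² + 15*(1*(-5*(-1)) - 4) + 20*(1*(1 - 1) - 1) + (1*(-5*(-1)) - 4)*(1*(1 - 1) - 1))² = (-100 + (1*5 - 4)² + 15*(1*5 - 4) + 20*(1*0 - 1) + (1*5 - 4)*(1*0 - 1))² = (-100 + (5 - 4)² + 15*(5 - 4) + 20*(0 - 1) + (5 - 4)*(0 - 1))² = (-100 + 1² + 15*1 + 20*(-1) + 1*(-1))² = (-100 + 1 + 15 - 20 - 1)² = (-105)² = 11025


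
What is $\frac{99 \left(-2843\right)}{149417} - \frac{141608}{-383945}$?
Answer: $- \frac{86905365329}{57367910065} \approx -1.5149$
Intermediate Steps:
$\frac{99 \left(-2843\right)}{149417} - \frac{141608}{-383945} = \left(-281457\right) \frac{1}{149417} - - \frac{141608}{383945} = - \frac{281457}{149417} + \frac{141608}{383945} = - \frac{86905365329}{57367910065}$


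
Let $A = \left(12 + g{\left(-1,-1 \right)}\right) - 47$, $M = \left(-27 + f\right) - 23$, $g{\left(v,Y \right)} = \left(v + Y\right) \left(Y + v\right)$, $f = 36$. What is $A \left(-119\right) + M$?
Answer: $3675$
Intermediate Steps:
$g{\left(v,Y \right)} = \left(Y + v\right)^{2}$ ($g{\left(v,Y \right)} = \left(Y + v\right) \left(Y + v\right) = \left(Y + v\right)^{2}$)
$M = -14$ ($M = \left(-27 + 36\right) - 23 = 9 - 23 = -14$)
$A = -31$ ($A = \left(12 + \left(-1 - 1\right)^{2}\right) - 47 = \left(12 + \left(-2\right)^{2}\right) - 47 = \left(12 + 4\right) - 47 = 16 - 47 = -31$)
$A \left(-119\right) + M = \left(-31\right) \left(-119\right) - 14 = 3689 - 14 = 3675$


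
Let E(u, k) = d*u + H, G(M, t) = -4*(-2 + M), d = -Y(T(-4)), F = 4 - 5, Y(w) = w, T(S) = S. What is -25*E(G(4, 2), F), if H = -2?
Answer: 850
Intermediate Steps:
F = -1
d = 4 (d = -1*(-4) = 4)
G(M, t) = 8 - 4*M
E(u, k) = -2 + 4*u (E(u, k) = 4*u - 2 = -2 + 4*u)
-25*E(G(4, 2), F) = -25*(-2 + 4*(8 - 4*4)) = -25*(-2 + 4*(8 - 16)) = -25*(-2 + 4*(-8)) = -25*(-2 - 32) = -25*(-34) = 850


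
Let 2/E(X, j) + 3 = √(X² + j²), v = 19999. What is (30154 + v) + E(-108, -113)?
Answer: 612468439/12212 + √24433/12212 ≈ 50153.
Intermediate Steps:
E(X, j) = 2/(-3 + √(X² + j²))
(30154 + v) + E(-108, -113) = (30154 + 19999) + 2/(-3 + √((-108)² + (-113)²)) = 50153 + 2/(-3 + √(11664 + 12769)) = 50153 + 2/(-3 + √24433)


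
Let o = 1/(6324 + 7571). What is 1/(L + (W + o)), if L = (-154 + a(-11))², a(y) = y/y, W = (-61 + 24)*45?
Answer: 13895/302132881 ≈ 4.5990e-5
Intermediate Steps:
o = 1/13895 ≈ 7.1968e-5
W = -1665 (W = -37*45 = -1665)
a(y) = 1
L = 23409 (L = (-154 + 1)² = (-153)² = 23409)
1/(L + (W + o)) = 1/(23409 + (-1665 + 1/13895)) = 1/(23409 - 23135174/13895) = 1/(302132881/13895) = 13895/302132881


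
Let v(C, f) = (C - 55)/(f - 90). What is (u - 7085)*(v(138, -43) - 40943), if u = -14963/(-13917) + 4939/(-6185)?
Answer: 3320826235714490966/11448193785 ≈ 2.9007e+8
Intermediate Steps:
v(C, f) = (-55 + C)/(-90 + f)
u = 23810092/86076645 (u = -14963*(-1/13917) + 4939*(-1/6185) = 14963/13917 - 4939/6185 = 23810092/86076645 ≈ 0.27662)
(u - 7085)*(v(138, -43) - 40943) = (23810092/86076645 - 7085)*((-55 + 138)/(-90 - 43) - 40943) = -609829219733*(83/(-133) - 40943)/86076645 = -609829219733*(-1/133*83 - 40943)/86076645 = -609829219733*(-83/133 - 40943)/86076645 = -609829219733/86076645*(-5445502/133) = 3320826235714490966/11448193785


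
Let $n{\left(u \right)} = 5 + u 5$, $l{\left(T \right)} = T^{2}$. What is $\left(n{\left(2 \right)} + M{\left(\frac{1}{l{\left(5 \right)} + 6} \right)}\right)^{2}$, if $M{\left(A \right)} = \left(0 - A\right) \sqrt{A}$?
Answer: $\frac{\left(14415 - \sqrt{31}\right)^{2}}{923521} \approx 224.83$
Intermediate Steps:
$n{\left(u \right)} = 5 + 5 u$
$M{\left(A \right)} = - A^{\frac{3}{2}}$ ($M{\left(A \right)} = - A \sqrt{A} = - A^{\frac{3}{2}}$)
$\left(n{\left(2 \right)} + M{\left(\frac{1}{l{\left(5 \right)} + 6} \right)}\right)^{2} = \left(\left(5 + 5 \cdot 2\right) - \left(\frac{1}{5^{2} + 6}\right)^{\frac{3}{2}}\right)^{2} = \left(\left(5 + 10\right) - \left(\frac{1}{25 + 6}\right)^{\frac{3}{2}}\right)^{2} = \left(15 - \left(\frac{1}{31}\right)^{\frac{3}{2}}\right)^{2} = \left(15 - \frac{\sqrt{31}}{961}\right)^{2}$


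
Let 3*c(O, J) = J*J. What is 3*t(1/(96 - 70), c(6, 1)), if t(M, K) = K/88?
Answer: 1/88 ≈ 0.011364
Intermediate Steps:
c(O, J) = J²/3 (c(O, J) = (J*J)/3 = J²/3)
t(M, K) = K/88 (t(M, K) = K*(1/88) = K/88)
3*t(1/(96 - 70), c(6, 1)) = 3*(((⅓)*1²)/88) = 3*(((⅓)*1)/88) = 3*((1/88)*(⅓)) = 3*(1/264) = 1/88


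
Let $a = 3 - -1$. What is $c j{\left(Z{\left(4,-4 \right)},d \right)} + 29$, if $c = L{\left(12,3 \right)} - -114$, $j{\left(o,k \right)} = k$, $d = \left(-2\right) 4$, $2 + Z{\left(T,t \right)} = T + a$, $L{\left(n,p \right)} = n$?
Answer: $-979$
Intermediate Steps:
$a = 4$ ($a = 3 + 1 = 4$)
$Z{\left(T,t \right)} = 2 + T$ ($Z{\left(T,t \right)} = -2 + \left(T + 4\right) = -2 + \left(4 + T\right) = 2 + T$)
$d = -8$
$c = 126$ ($c = 12 - -114 = 12 + 114 = 126$)
$c j{\left(Z{\left(4,-4 \right)},d \right)} + 29 = 126 \left(-8\right) + 29 = -1008 + 29 = -979$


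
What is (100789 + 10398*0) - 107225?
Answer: -6436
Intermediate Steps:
(100789 + 10398*0) - 107225 = (100789 + 0) - 107225 = 100789 - 107225 = -6436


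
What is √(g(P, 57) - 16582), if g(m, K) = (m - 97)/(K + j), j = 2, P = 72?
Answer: 3*I*√6413713/59 ≈ 128.77*I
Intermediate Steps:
g(m, K) = (-97 + m)/(2 + K) (g(m, K) = (m - 97)/(K + 2) = (-97 + m)/(2 + K))
√(g(P, 57) - 16582) = √((-97 + 72)/(2 + 57) - 16582) = √(-25/59 - 16582) = √(-978363/59) = 3*I*√6413713/59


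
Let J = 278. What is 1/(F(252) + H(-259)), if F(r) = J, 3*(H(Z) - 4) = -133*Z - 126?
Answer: 3/35167 ≈ 8.5307e-5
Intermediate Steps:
H(Z) = -38 - 133*Z/3 (H(Z) = 4 + (-133*Z - 126)/3 = 4 + (-126 - 133*Z)/3 = 4 + (-42 - 133*Z/3) = -38 - 133*Z/3)
F(r) = 278
1/(F(252) + H(-259)) = 1/(278 + (-38 - 133/3*(-259))) = 1/(278 + (-38 + 34447/3)) = 1/(278 + 34333/3) = 1/(35167/3) = 3/35167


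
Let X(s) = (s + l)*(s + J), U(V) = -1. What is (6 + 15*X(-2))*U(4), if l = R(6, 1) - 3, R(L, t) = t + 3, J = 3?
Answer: 9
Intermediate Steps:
R(L, t) = 3 + t
l = 1 (l = (3 + 1) - 3 = 4 - 3 = 1)
X(s) = (1 + s)*(3 + s) (X(s) = (s + 1)*(s + 3) = (1 + s)*(3 + s))
(6 + 15*X(-2))*U(4) = (6 + 15*(3 + (-2)² + 4*(-2)))*(-1) = (6 + 15*(3 + 4 - 8))*(-1) = (6 + 15*(-1))*(-1) = (6 - 15)*(-1) = -9*(-1) = 9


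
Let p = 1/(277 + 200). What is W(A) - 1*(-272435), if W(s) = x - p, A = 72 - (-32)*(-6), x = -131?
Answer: 129889007/477 ≈ 2.7230e+5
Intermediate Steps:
p = 1/477 ≈ 0.0020964
A = -120 (A = 72 - 1*192 = 72 - 192 = -120)
W(s) = -62488/477 (W(s) = -131 - 1*1/477 = -131 - 1/477 = -62488/477)
W(A) - 1*(-272435) = -62488/477 - 1*(-272435) = -62488/477 + 272435 = 129889007/477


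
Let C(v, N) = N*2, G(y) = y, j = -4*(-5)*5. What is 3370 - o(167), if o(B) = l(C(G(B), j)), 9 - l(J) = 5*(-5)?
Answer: 3336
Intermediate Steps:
j = 100 (j = 20*5 = 100)
C(v, N) = 2*N
l(J) = 34 (l(J) = 9 - 5*(-5) = 9 - 1*(-25) = 9 + 25 = 34)
o(B) = 34
3370 - o(167) = 3370 - 1*34 = 3370 - 34 = 3336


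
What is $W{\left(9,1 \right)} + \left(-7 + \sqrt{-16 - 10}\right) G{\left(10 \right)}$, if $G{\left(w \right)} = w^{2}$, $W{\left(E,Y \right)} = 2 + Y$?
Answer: $-697 + 100 i \sqrt{26} \approx -697.0 + 509.9 i$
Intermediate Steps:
$W{\left(9,1 \right)} + \left(-7 + \sqrt{-16 - 10}\right) G{\left(10 \right)} = \left(2 + 1\right) + \left(-7 + \sqrt{-16 - 10}\right) 10^{2} = 3 + \left(-7 + \sqrt{-26}\right) 100 = 3 + \left(-7 + i \sqrt{26}\right) 100 = 3 - \left(700 - 100 i \sqrt{26}\right) = -697 + 100 i \sqrt{26}$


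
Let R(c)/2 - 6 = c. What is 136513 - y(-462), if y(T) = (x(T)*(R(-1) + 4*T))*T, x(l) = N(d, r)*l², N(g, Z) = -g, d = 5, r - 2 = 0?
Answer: 906236402833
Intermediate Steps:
r = 2 (r = 2 + 0 = 2)
R(c) = 12 + 2*c
x(l) = -5*l² (x(l) = (-1*5)*l² = -5*l²)
y(T) = -5*T³*(10 + 4*T) (y(T) = ((-5*T²)*((12 + 2*(-1)) + 4*T))*T = ((-5*T²)*((12 - 2) + 4*T))*T = ((-5*T²)*(10 + 4*T))*T = (-5*T²*(10 + 4*T))*T = -5*T³*(10 + 4*T))
136513 - y(-462) = 136513 - (-462)³*(-50 - 20*(-462)) = 136513 - (-98611128)*(-50 + 9240) = 136513 - (-98611128)*9190 = 136513 - 1*(-906236266320) = 136513 + 906236266320 = 906236402833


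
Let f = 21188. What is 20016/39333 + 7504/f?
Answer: 59937820/69448967 ≈ 0.86305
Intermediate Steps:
20016/39333 + 7504/f = 20016/39333 + 7504/21188 = 20016*(1/39333) + 7504*(1/21188) = 6672/13111 + 1876/5297 = 59937820/69448967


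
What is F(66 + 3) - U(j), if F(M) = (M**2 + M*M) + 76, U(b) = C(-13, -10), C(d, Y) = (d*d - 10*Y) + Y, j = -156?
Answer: 9339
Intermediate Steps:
C(d, Y) = d**2 - 9*Y (C(d, Y) = (d**2 - 10*Y) + Y = d**2 - 9*Y)
U(b) = 259 (U(b) = (-13)**2 - 9*(-10) = 169 + 90 = 259)
F(M) = 76 + 2*M**2 (F(M) = (M**2 + M**2) + 76 = 2*M**2 + 76 = 76 + 2*M**2)
F(66 + 3) - U(j) = (76 + 2*(66 + 3)**2) - 1*259 = (76 + 2*69**2) - 259 = (76 + 2*4761) - 259 = (76 + 9522) - 259 = 9598 - 259 = 9339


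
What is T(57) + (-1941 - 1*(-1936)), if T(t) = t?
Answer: 52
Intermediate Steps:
T(57) + (-1941 - 1*(-1936)) = 57 + (-1941 - 1*(-1936)) = 57 + (-1941 + 1936) = 57 - 5 = 52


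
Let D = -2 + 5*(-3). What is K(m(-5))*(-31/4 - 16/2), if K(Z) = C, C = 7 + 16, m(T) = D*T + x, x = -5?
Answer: -1449/4 ≈ -362.25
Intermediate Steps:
D = -17 (D = -2 - 15 = -17)
m(T) = -5 - 17*T (m(T) = -17*T - 5 = -5 - 17*T)
C = 23
K(Z) = 23
K(m(-5))*(-31/4 - 16/2) = 23*(-31/4 - 16/2) = 23*(-31*¼ - 16*½) = 23*(-31/4 - 8) = 23*(-63/4) = -1449/4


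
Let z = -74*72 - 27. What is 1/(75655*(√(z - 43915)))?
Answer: -I*√49270/3727521850 ≈ -5.9549e-8*I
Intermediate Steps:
z = -5355 (z = -5328 - 27 = -5355)
1/(75655*(√(z - 43915))) = 1/(75655*(√(-5355 - 43915))) = 1/(75655*(√(-49270))) = 1/(75655*((I*√49270))) = (-I*√49270/49270)/75655 = -I*√49270/3727521850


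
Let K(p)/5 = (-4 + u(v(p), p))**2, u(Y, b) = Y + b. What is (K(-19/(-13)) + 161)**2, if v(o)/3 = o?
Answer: 905347921/28561 ≈ 31699.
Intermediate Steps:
v(o) = 3*o
K(p) = 5*(-4 + 4*p)**2 (K(p) = 5*(-4 + (3*p + p))**2 = 5*(-4 + 4*p)**2)
(K(-19/(-13)) + 161)**2 = (80*(-1 - 19/(-13))**2 + 161)**2 = (80*(-1 - 19*(-1/13))**2 + 161)**2 = (80*(-1 + 19/13)**2 + 161)**2 = (80*(6/13)**2 + 161)**2 = (80*(36/169) + 161)**2 = (2880/169 + 161)**2 = (30089/169)**2 = 905347921/28561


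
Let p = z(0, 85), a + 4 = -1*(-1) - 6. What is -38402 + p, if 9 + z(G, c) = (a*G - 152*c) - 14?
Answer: -51345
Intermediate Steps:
a = -9 (a = -4 + (-1*(-1) - 6) = -4 + (1 - 6) = -4 - 5 = -9)
z(G, c) = -23 - 152*c - 9*G (z(G, c) = -9 + ((-9*G - 152*c) - 14) = -9 + ((-152*c - 9*G) - 14) = -9 + (-14 - 152*c - 9*G) = -23 - 152*c - 9*G)
p = -12943 (p = -23 - 152*85 - 9*0 = -23 - 12920 + 0 = -12943)
-38402 + p = -38402 - 12943 = -51345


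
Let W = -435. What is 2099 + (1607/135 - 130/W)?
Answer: 8265358/3915 ≈ 2111.2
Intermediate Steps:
2099 + (1607/135 - 130/W) = 2099 + (1607/135 - 130/(-435)) = 2099 + (1607*(1/135) - 130*(-1/435)) = 2099 + (1607/135 + 26/87) = 2099 + 47773/3915 = 8265358/3915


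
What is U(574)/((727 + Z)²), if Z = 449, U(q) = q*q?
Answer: 1681/7056 ≈ 0.23824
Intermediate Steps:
U(q) = q²
U(574)/((727 + Z)²) = 574²/((727 + 449)²) = 329476/(1176²) = 329476/1382976 = 329476*(1/1382976) = 1681/7056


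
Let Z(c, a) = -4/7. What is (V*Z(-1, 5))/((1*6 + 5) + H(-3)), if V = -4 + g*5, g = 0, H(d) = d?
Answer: 2/7 ≈ 0.28571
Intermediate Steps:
Z(c, a) = -4/7 (Z(c, a) = -4*1/7 = -4/7)
V = -4 (V = -4 + 0*5 = -4 + 0 = -4)
(V*Z(-1, 5))/((1*6 + 5) + H(-3)) = (-4*(-4/7))/((1*6 + 5) - 3) = 16/(7*((6 + 5) - 3)) = 16/(7*(11 - 3)) = (16/7)/8 = (16/7)*(1/8) = 2/7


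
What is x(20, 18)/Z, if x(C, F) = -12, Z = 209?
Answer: -12/209 ≈ -0.057416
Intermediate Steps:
x(20, 18)/Z = -12/209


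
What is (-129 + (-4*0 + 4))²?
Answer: 15625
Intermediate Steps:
(-129 + (-4*0 + 4))² = (-129 + (0 + 4))² = (-129 + 4)² = (-125)² = 15625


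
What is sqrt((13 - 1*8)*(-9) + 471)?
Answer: sqrt(426) ≈ 20.640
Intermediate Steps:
sqrt((13 - 1*8)*(-9) + 471) = sqrt((13 - 8)*(-9) + 471) = sqrt(5*(-9) + 471) = sqrt(-45 + 471) = sqrt(426)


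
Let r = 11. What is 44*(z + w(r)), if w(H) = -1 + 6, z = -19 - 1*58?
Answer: -3168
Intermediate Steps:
z = -77 (z = -19 - 58 = -77)
w(H) = 5
44*(z + w(r)) = 44*(-77 + 5) = 44*(-72) = -3168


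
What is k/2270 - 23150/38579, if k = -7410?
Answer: -33842089/8757433 ≈ -3.8644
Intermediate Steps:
k/2270 - 23150/38579 = -7410/2270 - 23150/38579 = -7410*1/2270 - 23150*1/38579 = -741/227 - 23150/38579 = -33842089/8757433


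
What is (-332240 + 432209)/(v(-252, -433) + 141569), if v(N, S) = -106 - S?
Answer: 99969/141896 ≈ 0.70452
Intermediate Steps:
(-332240 + 432209)/(v(-252, -433) + 141569) = (-332240 + 432209)/((-106 - 1*(-433)) + 141569) = 99969/((-106 + 433) + 141569) = 99969/(327 + 141569) = 99969/141896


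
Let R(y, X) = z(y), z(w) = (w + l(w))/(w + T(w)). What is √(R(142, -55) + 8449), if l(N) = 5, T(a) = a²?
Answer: √3483809875546/20306 ≈ 91.918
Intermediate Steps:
z(w) = (5 + w)/(w + w²) (z(w) = (w + 5)/(w + w²) = (5 + w)/(w + w²))
R(y, X) = (5 + y)/(y*(1 + y))
√(R(142, -55) + 8449) = √((5 + 142)/(142*(1 + 142)) + 8449) = √((1/142)*147/143 + 8449) = √((1/142)*(1/143)*147 + 8449) = √(147/20306 + 8449) = √(171565541/20306) = √3483809875546/20306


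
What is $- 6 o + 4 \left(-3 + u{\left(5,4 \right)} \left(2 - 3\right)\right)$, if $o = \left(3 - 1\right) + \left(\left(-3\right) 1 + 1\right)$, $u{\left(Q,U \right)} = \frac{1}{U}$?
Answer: $-13$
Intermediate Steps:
$o = 0$ ($o = 2 + \left(-3 + 1\right) = 2 - 2 = 0$)
$- 6 o + 4 \left(-3 + u{\left(5,4 \right)} \left(2 - 3\right)\right) = \left(-6\right) 0 + 4 \left(-3 + \frac{2 - 3}{4}\right) = 0 + 4 \left(-3 + \frac{1}{4} \left(-1\right)\right) = 0 + 4 \left(-3 - \frac{1}{4}\right) = 0 + 4 \left(- \frac{13}{4}\right) = 0 - 13 = -13$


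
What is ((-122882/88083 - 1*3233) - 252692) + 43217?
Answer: -18736081646/88083 ≈ -2.1271e+5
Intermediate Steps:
((-122882/88083 - 1*3233) - 252692) + 43217 = ((-122882*1/88083 - 3233) - 252692) + 43217 = ((-122882/88083 - 3233) - 252692) + 43217 = (-284895221/88083 - 252692) + 43217 = -22542764657/88083 + 43217 = -18736081646/88083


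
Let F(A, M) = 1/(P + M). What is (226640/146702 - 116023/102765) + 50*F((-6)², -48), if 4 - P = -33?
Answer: -342411581753/82917070665 ≈ -4.1296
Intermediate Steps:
P = 37 (P = 4 - 1*(-33) = 4 + 33 = 37)
F(A, M) = 1/(37 + M)
(226640/146702 - 116023/102765) + 50*F((-6)², -48) = (226640/146702 - 116023/102765) + 50/(37 - 48) = (226640*(1/146702) - 116023*1/102765) + 50/(-11) = (113320/73351 - 116023/102765) + 50*(-1/11) = 3134926727/7537915515 - 50/11 = -342411581753/82917070665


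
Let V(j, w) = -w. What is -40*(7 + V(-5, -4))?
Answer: -440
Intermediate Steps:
-40*(7 + V(-5, -4)) = -40*(7 - 1*(-4)) = -40*(7 + 4) = -40*11 = -440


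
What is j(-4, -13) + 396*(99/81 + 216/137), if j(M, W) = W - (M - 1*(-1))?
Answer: 150474/137 ≈ 1098.3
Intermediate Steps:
j(M, W) = -1 + W - M (j(M, W) = W - (M + 1) = W - (1 + M) = W + (-1 - M) = -1 + W - M)
j(-4, -13) + 396*(99/81 + 216/137) = (-1 - 13 - 1*(-4)) + 396*(99/81 + 216/137) = (-1 - 13 + 4) + 396*(99*(1/81) + 216*(1/137)) = -10 + 396*(11/9 + 216/137) = -10 + 396*(3451/1233) = -10 + 151844/137 = 150474/137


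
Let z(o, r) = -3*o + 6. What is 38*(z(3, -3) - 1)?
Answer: -152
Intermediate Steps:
z(o, r) = 6 - 3*o
38*(z(3, -3) - 1) = 38*((6 - 3*3) - 1) = 38*((6 - 9) - 1) = 38*(-3 - 1) = 38*(-4) = -152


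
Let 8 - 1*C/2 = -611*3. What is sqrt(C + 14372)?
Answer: 3*sqrt(2006) ≈ 134.37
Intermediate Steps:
C = 3682 (C = 16 - (-1222)*3 = 16 - 2*(-1833) = 16 + 3666 = 3682)
sqrt(C + 14372) = sqrt(3682 + 14372) = sqrt(18054) = 3*sqrt(2006)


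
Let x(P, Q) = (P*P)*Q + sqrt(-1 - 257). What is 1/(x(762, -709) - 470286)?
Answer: -68691147/28310842057053697 - I*sqrt(258)/169865052342322182 ≈ -2.4263e-9 - 9.456e-17*I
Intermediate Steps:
x(P, Q) = I*sqrt(258) + Q*P**2 (x(P, Q) = P**2*Q + sqrt(-258) = Q*P**2 + I*sqrt(258) = I*sqrt(258) + Q*P**2)
1/(x(762, -709) - 470286) = 1/((I*sqrt(258) - 709*762**2) - 470286) = 1/((I*sqrt(258) - 709*580644) - 470286) = 1/((I*sqrt(258) - 411676596) - 470286) = 1/((-411676596 + I*sqrt(258)) - 470286) = 1/(-412146882 + I*sqrt(258))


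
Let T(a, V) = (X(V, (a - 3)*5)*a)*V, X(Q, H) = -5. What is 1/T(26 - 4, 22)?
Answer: -1/2420 ≈ -0.00041322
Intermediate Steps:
T(a, V) = -5*V*a (T(a, V) = (-5*a)*V = -5*V*a)
1/T(26 - 4, 22) = 1/(-5*22*(26 - 4)) = 1/(-5*22*22) = 1/(-2420) = -1/2420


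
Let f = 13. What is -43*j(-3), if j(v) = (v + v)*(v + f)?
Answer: 2580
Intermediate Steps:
j(v) = 2*v*(13 + v) (j(v) = (v + v)*(v + 13) = (2*v)*(13 + v) = 2*v*(13 + v))
-43*j(-3) = -86*(-3)*(13 - 3) = -86*(-3)*10 = -43*(-60) = 2580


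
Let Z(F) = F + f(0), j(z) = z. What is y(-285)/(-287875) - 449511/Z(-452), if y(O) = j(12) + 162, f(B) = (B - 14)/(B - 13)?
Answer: 560745902879/562507750 ≈ 996.87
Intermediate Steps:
f(B) = (-14 + B)/(-13 + B)
y(O) = 174 (y(O) = 12 + 162 = 174)
Z(F) = 14/13 + F (Z(F) = F + (-14 + 0)/(-13 + 0) = F - 14/(-13) = F - 1/13*(-14) = F + 14/13 = 14/13 + F)
y(-285)/(-287875) - 449511/Z(-452) = 174/(-287875) - 449511/(14/13 - 452) = 174*(-1/287875) - 449511/(-5862/13) = -174/287875 - 449511*(-13/5862) = -174/287875 + 1947881/1954 = 560745902879/562507750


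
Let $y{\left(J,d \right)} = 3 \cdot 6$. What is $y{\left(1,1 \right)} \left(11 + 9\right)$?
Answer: $360$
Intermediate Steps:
$y{\left(J,d \right)} = 18$
$y{\left(1,1 \right)} \left(11 + 9\right) = 18 \left(11 + 9\right) = 18 \cdot 20 = 360$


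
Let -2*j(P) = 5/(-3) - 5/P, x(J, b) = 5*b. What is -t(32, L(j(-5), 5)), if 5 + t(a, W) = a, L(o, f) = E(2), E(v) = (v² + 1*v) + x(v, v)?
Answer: -27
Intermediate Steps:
j(P) = ⅚ + 5/(2*P) (j(P) = -(5/(-3) - 5/P)/2 = -(5*(-⅓) - 5/P)/2 = -(-5/3 - 5/P)/2 = ⅚ + 5/(2*P))
E(v) = v² + 6*v (E(v) = (v² + 1*v) + 5*v = (v² + v) + 5*v = (v + v²) + 5*v = v² + 6*v)
L(o, f) = 16 (L(o, f) = 2*(6 + 2) = 2*8 = 16)
t(a, W) = -5 + a
-t(32, L(j(-5), 5)) = -(-5 + 32) = -1*27 = -27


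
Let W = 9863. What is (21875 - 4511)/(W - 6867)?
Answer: 4341/749 ≈ 5.7957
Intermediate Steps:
(21875 - 4511)/(W - 6867) = (21875 - 4511)/(9863 - 6867) = 17364/2996 = 17364*(1/2996) = 4341/749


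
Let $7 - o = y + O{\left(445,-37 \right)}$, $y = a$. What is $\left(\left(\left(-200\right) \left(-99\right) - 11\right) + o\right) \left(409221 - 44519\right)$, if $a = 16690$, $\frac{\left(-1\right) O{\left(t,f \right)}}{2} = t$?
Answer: $1457349192$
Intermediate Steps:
$O{\left(t,f \right)} = - 2 t$
$y = 16690$
$o = -15793$ ($o = 7 - \left(16690 - 890\right) = 7 - 15800 = -15793$)
$\left(\left(\left(-200\right) \left(-99\right) - 11\right) + o\right) \left(409221 - 44519\right) = \left(\left(\left(-200\right) \left(-99\right) - 11\right) - 15793\right) \left(409221 - 44519\right) = \left(\left(19800 - 11\right) - 15793\right) 364702 = \left(19789 - 15793\right) 364702 = 3996 \cdot 364702 = 1457349192$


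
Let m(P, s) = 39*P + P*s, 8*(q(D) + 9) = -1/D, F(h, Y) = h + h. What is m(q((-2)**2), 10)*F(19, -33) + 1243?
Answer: -249171/16 ≈ -15573.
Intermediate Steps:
F(h, Y) = 2*h
q(D) = -9 - 1/(8*D) (q(D) = -9 + (-1/D)/8 = -9 - 1/(8*D))
m(q((-2)**2), 10)*F(19, -33) + 1243 = ((-9 - 1/(8*((-2)**2)))*(39 + 10))*(2*19) + 1243 = ((-9 - 1/8/4)*49)*38 + 1243 = ((-9 - 1/8*1/4)*49)*38 + 1243 = ((-9 - 1/32)*49)*38 + 1243 = -289/32*49*38 + 1243 = -14161/32*38 + 1243 = -269059/16 + 1243 = -249171/16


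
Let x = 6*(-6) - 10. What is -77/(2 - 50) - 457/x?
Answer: 12739/1104 ≈ 11.539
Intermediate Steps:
x = -46 (x = -36 - 10 = -46)
-77/(2 - 50) - 457/x = -77/(2 - 50) - 457/(-46) = -77/(-48) - 457*(-1/46) = -77*(-1/48) + 457/46 = 77/48 + 457/46 = 12739/1104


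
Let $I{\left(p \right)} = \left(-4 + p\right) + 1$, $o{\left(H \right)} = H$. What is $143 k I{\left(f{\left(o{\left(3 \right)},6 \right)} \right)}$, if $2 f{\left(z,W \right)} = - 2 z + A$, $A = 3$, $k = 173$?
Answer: $- \frac{222651}{2} \approx -1.1133 \cdot 10^{5}$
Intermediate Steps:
$f{\left(z,W \right)} = \frac{3}{2} - z$ ($f{\left(z,W \right)} = \frac{- 2 z + 3}{2} = \frac{3 - 2 z}{2} = \frac{3}{2} - z$)
$I{\left(p \right)} = -3 + p$
$143 k I{\left(f{\left(o{\left(3 \right)},6 \right)} \right)} = 143 \cdot 173 \left(-3 + \left(\frac{3}{2} - 3\right)\right) = 24739 \left(-3 + \left(\frac{3}{2} - 3\right)\right) = 24739 \left(-3 - \frac{3}{2}\right) = 24739 \left(- \frac{9}{2}\right) = - \frac{222651}{2}$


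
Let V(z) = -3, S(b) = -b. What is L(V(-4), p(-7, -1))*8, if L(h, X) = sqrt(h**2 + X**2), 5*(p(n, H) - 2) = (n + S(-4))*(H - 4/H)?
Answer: 8*sqrt(226)/5 ≈ 24.053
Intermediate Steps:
p(n, H) = 2 + (4 + n)*(H - 4/H)/5 (p(n, H) = 2 + ((n - 1*(-4))*(H - 4/H))/5 = 2 + ((n + 4)*(H - 4/H))/5 = 2 + ((4 + n)*(H - 4/H))/5 = 2 + (4 + n)*(H - 4/H)/5)
L(h, X) = sqrt(X**2 + h**2)
L(V(-4), p(-7, -1))*8 = sqrt(((1/5)*(-16 - 4*(-7) - (10 + 4*(-1) - 1*(-7)))/(-1))**2 + (-3)**2)*8 = sqrt(((1/5)*(-1)*(-16 + 28 - (10 - 4 + 7)))**2 + 9)*8 = sqrt(((1/5)*(-1)*(-16 + 28 - 1*13))**2 + 9)*8 = sqrt(((1/5)*(-1)*(-16 + 28 - 13))**2 + 9)*8 = sqrt(((1/5)*(-1)*(-1))**2 + 9)*8 = sqrt((1/5)**2 + 9)*8 = sqrt(1/25 + 9)*8 = sqrt(226/25)*8 = (sqrt(226)/5)*8 = 8*sqrt(226)/5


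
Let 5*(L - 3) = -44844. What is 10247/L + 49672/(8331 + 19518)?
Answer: 266634191/416147607 ≈ 0.64072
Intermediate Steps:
L = -44829/5 (L = 3 + (1/5)*(-44844) = 3 - 44844/5 = -44829/5 ≈ -8965.8)
10247/L + 49672/(8331 + 19518) = 10247/(-44829/5) + 49672/(8331 + 19518) = 10247*(-5/44829) + 49672/27849 = -51235/44829 + 49672*(1/27849) = -51235/44829 + 49672/27849 = 266634191/416147607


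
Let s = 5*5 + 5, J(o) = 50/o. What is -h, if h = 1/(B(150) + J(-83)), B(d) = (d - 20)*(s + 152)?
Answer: -83/1963730 ≈ -4.2267e-5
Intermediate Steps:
s = 30 (s = 25 + 5 = 30)
B(d) = -3640 + 182*d (B(d) = (d - 20)*(30 + 152) = (-20 + d)*182 = -3640 + 182*d)
h = 83/1963730 (h = 1/((-3640 + 182*150) + 50/(-83)) = 1/((-3640 + 27300) + 50*(-1/83)) = 1/(23660 - 50/83) = 1/(1963730/83) = 83/1963730 ≈ 4.2267e-5)
-h = -1*83/1963730 = -83/1963730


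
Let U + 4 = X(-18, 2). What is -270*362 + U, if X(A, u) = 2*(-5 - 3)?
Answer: -97760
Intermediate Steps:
X(A, u) = -16 (X(A, u) = 2*(-8) = -16)
U = -20 (U = -4 - 16 = -20)
-270*362 + U = -270*362 - 20 = -97740 - 20 = -97760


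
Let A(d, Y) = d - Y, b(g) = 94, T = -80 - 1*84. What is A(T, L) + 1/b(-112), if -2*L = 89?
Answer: -5616/47 ≈ -119.49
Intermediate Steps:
L = -89/2 (L = -1/2*89 = -89/2 ≈ -44.500)
T = -164 (T = -80 - 84 = -164)
A(T, L) + 1/b(-112) = (-164 - 1*(-89/2)) + 1/94 = (-164 + 89/2) + 1/94 = -239/2 + 1/94 = -5616/47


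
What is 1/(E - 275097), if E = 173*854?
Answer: -1/127355 ≈ -7.8521e-6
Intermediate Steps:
E = 147742
1/(E - 275097) = 1/(147742 - 275097) = 1/(-127355) = -1/127355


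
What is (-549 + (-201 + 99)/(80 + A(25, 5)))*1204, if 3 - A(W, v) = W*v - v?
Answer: -24334044/37 ≈ -6.5768e+5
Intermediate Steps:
A(W, v) = 3 + v - W*v (A(W, v) = 3 - (W*v - v) = 3 - (-v + W*v) = 3 + (v - W*v) = 3 + v - W*v)
(-549 + (-201 + 99)/(80 + A(25, 5)))*1204 = (-549 + (-201 + 99)/(80 + (3 + 5 - 1*25*5)))*1204 = (-549 - 102/(80 + (3 + 5 - 125)))*1204 = (-549 - 102/(80 - 117))*1204 = (-549 - 102/(-37))*1204 = (-549 - 102*(-1/37))*1204 = (-549 + 102/37)*1204 = -20211/37*1204 = -24334044/37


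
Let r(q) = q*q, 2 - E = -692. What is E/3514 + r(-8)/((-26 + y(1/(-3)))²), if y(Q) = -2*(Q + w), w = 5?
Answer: 1227731/4935413 ≈ 0.24876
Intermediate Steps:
E = 694 (E = 2 - 1*(-692) = 2 + 692 = 694)
r(q) = q²
y(Q) = -10 - 2*Q (y(Q) = -2*(Q + 5) = -2*(5 + Q) = -10 - 2*Q)
E/3514 + r(-8)/((-26 + y(1/(-3)))²) = 694/3514 + (-8)²/((-26 + (-10 - 2/(-3)))²) = 694*(1/3514) + 64/((-26 + (-10 - 2*(-⅓)))²) = 347/1757 + 64/((-26 + (-10 + ⅔))²) = 347/1757 + 64/((-26 - 28/3)²) = 347/1757 + 64/((-106/3)²) = 347/1757 + 64/(11236/9) = 347/1757 + 64*(9/11236) = 347/1757 + 144/2809 = 1227731/4935413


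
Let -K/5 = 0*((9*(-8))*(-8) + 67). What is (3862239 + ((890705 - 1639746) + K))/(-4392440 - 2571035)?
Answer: -3113198/6963475 ≈ -0.44708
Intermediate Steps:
K = 0 (K = -0*((9*(-8))*(-8) + 67) = -0*(-72*(-8) + 67) = -0*(576 + 67) = -0*643 = -5*0 = 0)
(3862239 + ((890705 - 1639746) + K))/(-4392440 - 2571035) = (3862239 + ((890705 - 1639746) + 0))/(-4392440 - 2571035) = (3862239 + (-749041 + 0))/(-6963475) = (3862239 - 749041)*(-1/6963475) = 3113198*(-1/6963475) = -3113198/6963475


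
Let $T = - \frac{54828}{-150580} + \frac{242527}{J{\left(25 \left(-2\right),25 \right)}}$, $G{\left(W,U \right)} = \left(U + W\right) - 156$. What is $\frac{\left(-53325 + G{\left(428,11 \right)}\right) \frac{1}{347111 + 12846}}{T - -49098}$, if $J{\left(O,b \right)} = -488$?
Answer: $- \frac{974421851920}{321385568142773017} \approx -3.0319 \cdot 10^{-6}$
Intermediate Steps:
$G{\left(W,U \right)} = -156 + U + W$
$T = - \frac{9123239899}{18370760}$ ($T = - \frac{54828}{-150580} + \frac{242527}{-488} = \left(-54828\right) \left(- \frac{1}{150580}\right) + 242527 \left(- \frac{1}{488}\right) = \frac{13707}{37645} - \frac{242527}{488} = - \frac{9123239899}{18370760} \approx -496.62$)
$\frac{\left(-53325 + G{\left(428,11 \right)}\right) \frac{1}{347111 + 12846}}{T - -49098} = \frac{\left(-53325 + \left(-156 + 11 + 428\right)\right) \frac{1}{347111 + 12846}}{- \frac{9123239899}{18370760} - -49098} = \frac{\left(-53325 + 283\right) \frac{1}{359957}}{- \frac{9123239899}{18370760} + 49098} = \frac{\left(-53042\right) \frac{1}{359957}}{\frac{892844334581}{18370760}} = \left(- \frac{53042}{359957}\right) \frac{18370760}{892844334581} = - \frac{974421851920}{321385568142773017}$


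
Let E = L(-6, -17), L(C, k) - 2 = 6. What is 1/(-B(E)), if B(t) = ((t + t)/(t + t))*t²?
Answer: -1/64 ≈ -0.015625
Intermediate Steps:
L(C, k) = 8 (L(C, k) = 2 + 6 = 8)
E = 8
B(t) = t² (B(t) = ((2*t)/((2*t)))*t² = ((2*t)*(1/(2*t)))*t² = 1*t² = t²)
1/(-B(E)) = 1/(-1*8²) = 1/(-1*64) = 1/(-64) = -1/64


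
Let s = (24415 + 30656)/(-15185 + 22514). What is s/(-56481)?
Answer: -6119/45994361 ≈ -0.00013304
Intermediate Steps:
s = 18357/2443 (s = 55071/7329 = 55071*(1/7329) = 18357/2443 ≈ 7.5141)
s/(-56481) = (18357/2443)/(-56481) = (18357/2443)*(-1/56481) = -6119/45994361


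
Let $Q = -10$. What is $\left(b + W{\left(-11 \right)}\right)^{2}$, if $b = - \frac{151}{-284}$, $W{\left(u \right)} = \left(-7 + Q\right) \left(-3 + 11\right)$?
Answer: $\frac{1480171729}{80656} \approx 18352.0$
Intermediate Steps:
$W{\left(u \right)} = -136$ ($W{\left(u \right)} = \left(-7 - 10\right) \left(-3 + 11\right) = \left(-17\right) 8 = -136$)
$b = \frac{151}{284}$ ($b = \left(-151\right) \left(- \frac{1}{284}\right) = \frac{151}{284} \approx 0.53169$)
$\left(b + W{\left(-11 \right)}\right)^{2} = \left(\frac{151}{284} - 136\right)^{2} = \left(- \frac{38473}{284}\right)^{2} = \frac{1480171729}{80656}$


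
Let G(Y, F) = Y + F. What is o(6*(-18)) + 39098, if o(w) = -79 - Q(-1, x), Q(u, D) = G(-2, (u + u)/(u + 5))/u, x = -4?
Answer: 78033/2 ≈ 39017.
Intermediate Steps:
G(Y, F) = F + Y
Q(u, D) = (-2 + 2*u/(5 + u))/u (Q(u, D) = ((u + u)/(u + 5) - 2)/u = ((2*u)/(5 + u) - 2)/u = (2*u/(5 + u) - 2)/u = (-2 + 2*u/(5 + u))/u)
o(w) = -163/2 (o(w) = -79 - (-10)/((-1)*(5 - 1)) = -79 - (-10)*(-1)/4 = -79 - 1*5/2 = -79 - 5/2 = -163/2)
o(6*(-18)) + 39098 = -163/2 + 39098 = 78033/2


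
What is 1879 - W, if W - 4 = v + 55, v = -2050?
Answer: 3870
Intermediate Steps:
W = -1991 (W = 4 + (-2050 + 55) = 4 - 1995 = -1991)
1879 - W = 1879 - 1*(-1991) = 1879 + 1991 = 3870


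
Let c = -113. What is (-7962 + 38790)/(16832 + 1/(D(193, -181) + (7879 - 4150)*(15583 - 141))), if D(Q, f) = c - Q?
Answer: 1775166011136/969235574785 ≈ 1.8315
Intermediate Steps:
D(Q, f) = -113 - Q
(-7962 + 38790)/(16832 + 1/(D(193, -181) + (7879 - 4150)*(15583 - 141))) = (-7962 + 38790)/(16832 + 1/((-113 - 1*193) + (7879 - 4150)*(15583 - 141))) = 30828/(16832 + 1/((-113 - 193) + 3729*15442)) = 30828/(16832 + 1/(-306 + 57583218)) = 30828/(16832 + 1/57582912) = 30828/(969235574785/57582912) = 30828*(57582912/969235574785) = 1775166011136/969235574785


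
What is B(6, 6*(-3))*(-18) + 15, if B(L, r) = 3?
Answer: -39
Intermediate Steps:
B(6, 6*(-3))*(-18) + 15 = 3*(-18) + 15 = -54 + 15 = -39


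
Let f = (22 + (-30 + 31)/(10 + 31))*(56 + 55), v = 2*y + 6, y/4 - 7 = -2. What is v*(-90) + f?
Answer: -69507/41 ≈ -1695.3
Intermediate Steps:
y = 20 (y = 28 + 4*(-2) = 28 - 8 = 20)
v = 46 (v = 2*20 + 6 = 40 + 6 = 46)
f = 100233/41 (f = (22 + 1/41)*111 = (903/41)*111 = 100233/41 ≈ 2444.7)
v*(-90) + f = 46*(-90) + 100233/41 = -4140 + 100233/41 = -69507/41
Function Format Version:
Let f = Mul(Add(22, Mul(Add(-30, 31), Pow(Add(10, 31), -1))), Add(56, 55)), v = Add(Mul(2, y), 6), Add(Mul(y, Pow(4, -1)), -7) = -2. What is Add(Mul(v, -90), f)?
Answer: Rational(-69507, 41) ≈ -1695.3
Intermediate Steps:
y = 20 (y = Add(28, Mul(4, -2)) = Add(28, -8) = 20)
v = 46 (v = Add(Mul(2, 20), 6) = Add(40, 6) = 46)
f = Rational(100233, 41) (f = Mul(Add(22, Mul(1, Pow(41, -1))), 111) = Mul(Add(22, Mul(1, Rational(1, 41))), 111) = Mul(Add(22, Rational(1, 41)), 111) = Mul(Rational(903, 41), 111) = Rational(100233, 41) ≈ 2444.7)
Add(Mul(v, -90), f) = Add(Mul(46, -90), Rational(100233, 41)) = Add(-4140, Rational(100233, 41)) = Rational(-69507, 41)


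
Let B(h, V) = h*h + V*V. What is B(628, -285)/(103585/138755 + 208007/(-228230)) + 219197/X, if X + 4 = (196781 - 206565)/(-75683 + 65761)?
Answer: -46175701486051129639/15612300460344 ≈ -2.9576e+6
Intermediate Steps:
B(h, V) = V² + h² (B(h, V) = h² + V² = V² + h²)
X = -14952/4961 (X = -4 + (196781 - 206565)/(-75683 + 65761) = -4 - 9784/(-9922) = -4 - 9784*(-1/9922) = -4 + 4892/4961 = -14952/4961 ≈ -3.0139)
B(628, -285)/(103585/138755 + 208007/(-228230)) + 219197/X = ((-285)² + 628²)/(103585/138755 + 208007/(-228230)) + 219197/(-14952/4961) = (81225 + 394384)/(103585*(1/138755) + 208007*(-1/228230)) + 219197*(-4961/14952) = 475609/(20717/27751 - 208007/228230) - 1087436317/14952 = 475609/(-1044161347/6333610730) - 1087436317/14952 = 475609*(-6333610730/1044161347) - 1087436317/14952 = -3012322265684570/1044161347 - 1087436317/14952 = -46175701486051129639/15612300460344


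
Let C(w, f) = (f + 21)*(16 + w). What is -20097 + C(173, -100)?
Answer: -35028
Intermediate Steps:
C(w, f) = (16 + w)*(21 + f) (C(w, f) = (21 + f)*(16 + w) = (16 + w)*(21 + f))
-20097 + C(173, -100) = -20097 + (336 + 16*(-100) + 21*173 - 100*173) = -20097 + (336 - 1600 + 3633 - 17300) = -20097 - 14931 = -35028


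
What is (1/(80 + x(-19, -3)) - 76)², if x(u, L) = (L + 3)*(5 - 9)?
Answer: 36954241/6400 ≈ 5774.1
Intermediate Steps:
x(u, L) = -12 - 4*L (x(u, L) = (3 + L)*(-4) = -12 - 4*L)
(1/(80 + x(-19, -3)) - 76)² = (1/(80 + (-12 - 4*(-3))) - 76)² = (1/(80 + (-12 + 12)) - 76)² = (1/(80 + 0) - 76)² = (1/80 - 76)² = (-6079/80)² = 36954241/6400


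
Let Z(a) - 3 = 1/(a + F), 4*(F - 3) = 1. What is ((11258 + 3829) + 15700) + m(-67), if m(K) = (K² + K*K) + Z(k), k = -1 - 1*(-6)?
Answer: 1312348/33 ≈ 39768.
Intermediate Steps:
F = 13/4 (F = 3 + (¼)*1 = 3 + ¼ = 13/4 ≈ 3.2500)
k = 5 (k = -1 + 6 = 5)
Z(a) = 3 + 1/(13/4 + a) (Z(a) = 3 + 1/(a + 13/4) = 3 + 1/(13/4 + a))
m(K) = 103/33 + 2*K² (m(K) = (K² + K*K) + (43 + 12*5)/(13 + 4*5) = (K² + K²) + (43 + 60)/(13 + 20) = 2*K² + 103/33 = 103/33 + 2*K²)
((11258 + 3829) + 15700) + m(-67) = ((11258 + 3829) + 15700) + (103/33 + 2*(-67)²) = (15087 + 15700) + (103/33 + 2*4489) = 30787 + (103/33 + 8978) = 30787 + 296377/33 = 1312348/33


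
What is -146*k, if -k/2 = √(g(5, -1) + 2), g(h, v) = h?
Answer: 292*√7 ≈ 772.56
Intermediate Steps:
k = -2*√7 (k = -2*√(5 + 2) = -2*√7 ≈ -5.2915)
-146*k = -(-292)*√7 = 292*√7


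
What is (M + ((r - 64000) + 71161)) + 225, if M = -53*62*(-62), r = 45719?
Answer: 256837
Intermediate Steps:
M = 203732 (M = -3286*(-62) = 203732)
(M + ((r - 64000) + 71161)) + 225 = (203732 + ((45719 - 64000) + 71161)) + 225 = (203732 + (-18281 + 71161)) + 225 = (203732 + 52880) + 225 = 256612 + 225 = 256837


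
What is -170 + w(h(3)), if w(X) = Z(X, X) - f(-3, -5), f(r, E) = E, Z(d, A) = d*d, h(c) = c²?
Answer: -84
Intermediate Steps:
Z(d, A) = d²
w(X) = 5 + X² (w(X) = X² - 1*(-5) = X² + 5 = 5 + X²)
-170 + w(h(3)) = -170 + (5 + (3²)²) = -170 + (5 + 9²) = -170 + (5 + 81) = -170 + 86 = -84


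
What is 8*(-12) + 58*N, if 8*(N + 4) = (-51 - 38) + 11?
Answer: -1787/2 ≈ -893.50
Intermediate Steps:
N = -55/4 (N = -4 + ((-51 - 38) + 11)/8 = -4 + (-89 + 11)/8 = -4 + (1/8)*(-78) = -4 - 39/4 = -55/4 ≈ -13.750)
8*(-12) + 58*N = 8*(-12) + 58*(-55/4) = -96 - 1595/2 = -1787/2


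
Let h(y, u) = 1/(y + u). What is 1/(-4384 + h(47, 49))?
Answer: -96/420863 ≈ -0.00022810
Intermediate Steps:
h(y, u) = 1/(u + y)
1/(-4384 + h(47, 49)) = 1/(-4384 + 1/(49 + 47)) = 1/(-4384 + 1/96) = 1/(-420863/96) = -96/420863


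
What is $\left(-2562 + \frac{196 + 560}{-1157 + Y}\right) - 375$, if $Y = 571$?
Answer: $- \frac{860919}{293} \approx -2938.3$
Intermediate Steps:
$\left(-2562 + \frac{196 + 560}{-1157 + Y}\right) - 375 = \left(-2562 + \frac{196 + 560}{-1157 + 571}\right) - 375 = \left(-2562 + \frac{756}{-586}\right) - 375 = \left(-2562 + 756 \left(- \frac{1}{586}\right)\right) - 375 = \left(-2562 - \frac{378}{293}\right) - 375 = - \frac{751044}{293} - 375 = - \frac{860919}{293}$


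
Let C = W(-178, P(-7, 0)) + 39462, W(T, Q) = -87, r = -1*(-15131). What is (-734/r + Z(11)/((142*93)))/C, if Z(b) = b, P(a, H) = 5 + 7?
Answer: -9526763/7867911948750 ≈ -1.2108e-6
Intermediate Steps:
r = 15131
P(a, H) = 12
C = 39375 (C = -87 + 39462 = 39375)
(-734/r + Z(11)/((142*93)))/C = (-734/15131 + 11/((142*93)))/39375 = (-734*1/15131 + 11/13206)*(1/39375) = (-734/15131 + 11*(1/13206))*(1/39375) = (-734/15131 + 11/13206)*(1/39375) = -9526763/199819986*1/39375 = -9526763/7867911948750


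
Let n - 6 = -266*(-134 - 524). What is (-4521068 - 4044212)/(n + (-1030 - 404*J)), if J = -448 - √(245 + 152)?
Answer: -47510002170/1968083801 + 54068330*√397/1968083801 ≈ -23.593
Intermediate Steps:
J = -448 - √397 ≈ -467.92
n = 175034 (n = 6 - 266*(-134 - 524) = 6 - 266*(-658) = 6 + 175028 = 175034)
(-4521068 - 4044212)/(n + (-1030 - 404*J)) = (-4521068 - 4044212)/(175034 + (-1030 - 404*(-448 - √397))) = -8565280/(175034 + (-1030 + (180992 + 404*√397))) = -8565280/(175034 + (179962 + 404*√397)) = -8565280/(354996 + 404*√397)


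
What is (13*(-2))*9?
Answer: -234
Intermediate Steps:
(13*(-2))*9 = -26*9 = -234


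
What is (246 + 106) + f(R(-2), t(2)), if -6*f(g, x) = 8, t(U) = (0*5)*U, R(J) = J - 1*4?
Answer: 1052/3 ≈ 350.67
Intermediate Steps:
R(J) = -4 + J (R(J) = J - 4 = -4 + J)
t(U) = 0 (t(U) = 0*U = 0)
f(g, x) = -4/3 (f(g, x) = -⅙*8 = -4/3)
(246 + 106) + f(R(-2), t(2)) = (246 + 106) - 4/3 = 352 - 4/3 = 1052/3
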